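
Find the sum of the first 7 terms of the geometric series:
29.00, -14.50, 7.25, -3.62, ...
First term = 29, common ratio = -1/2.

Sₙ = a(1 - rⁿ) / (1 - r)
S_7 = 29(1 - (-1/2)^7) / (1 - (-1/2))
S_7 = 29(1 - (-1/128)) / (3/2)
S_7 = 1247/64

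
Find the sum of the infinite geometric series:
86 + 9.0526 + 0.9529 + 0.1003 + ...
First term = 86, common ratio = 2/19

For |r| < 1, S = a / (1 - r)
S = 86 / (1 - (2/19))
S = 86 / (17/19)
S = 1634/17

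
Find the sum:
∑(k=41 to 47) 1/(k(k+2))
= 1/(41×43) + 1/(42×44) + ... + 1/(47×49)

Partial fractions: 1/(k(k+2)) = (1/2)[1/k - 1/(k+2)]
Telescoping leaves the first two and last two terms:
= (1/2)[1/41 + 1/42 - 1/48 - 1/49]
= 671/192864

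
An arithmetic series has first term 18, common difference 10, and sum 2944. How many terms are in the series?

Using S = n/2 × [2a + (n-1)d]
2944 = n/2 × [2(18) + (n-1)(10)]
2944 = n/2 × [36 + 10n - 10]
5888 = n × [26 + 10n]
10n² + (26)n - 5888 = 0
Discriminant: Δ = (26)² - 4(10)(-5888) = 676 + 235520 = 236196
√Δ = 486
n = [-(26) + √Δ] / (2·10) = (-26 + 486) / 20 = 460 / 20 = 23
(The negative root is discarded since n must be a positive integer.)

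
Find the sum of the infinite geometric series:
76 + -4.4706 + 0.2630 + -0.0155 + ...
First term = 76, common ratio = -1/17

For |r| < 1, S = a / (1 - r)
S = 76 / (1 - (-1/17))
S = 76 / (18/17)
S = 646/9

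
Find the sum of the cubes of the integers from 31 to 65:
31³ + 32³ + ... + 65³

Use ∑_{k=1}^{n} k³ = [n(n+1)/2]², then subtract the first 30 terms.
∑_{k=1}^{65} k³ = [65×66/2]² = 2145² = 4601025
∑_{k=1}^{30} k³ = [30×31/2]² = 465² = 216225
∑_{k=31}^{65} k³ = 4601025 - 216225 = 4384800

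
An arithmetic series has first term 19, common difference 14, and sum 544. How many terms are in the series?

Using S = n/2 × [2a + (n-1)d]
544 = n/2 × [2(19) + (n-1)(14)]
544 = n/2 × [38 + 14n - 14]
1088 = n × [24 + 14n]
14n² + (24)n - 1088 = 0
Discriminant: Δ = (24)² - 4(14)(-1088) = 576 + 60928 = 61504
√Δ = 248
n = [-(24) + √Δ] / (2·14) = (-24 + 248) / 28 = 224 / 28 = 8
(The negative root is discarded since n must be a positive integer.)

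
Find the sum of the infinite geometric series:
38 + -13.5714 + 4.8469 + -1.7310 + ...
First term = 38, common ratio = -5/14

For |r| < 1, S = a / (1 - r)
S = 38 / (1 - (-5/14))
S = 38 / (19/14)
S = 28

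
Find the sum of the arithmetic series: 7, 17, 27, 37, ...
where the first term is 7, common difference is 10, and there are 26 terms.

Sₙ = n/2 × (first + last)
Last term = a + (n-1)d = 7 + (26-1)×10 = 257
S_26 = 26/2 × (7 + 257)
S_26 = 26/2 × 264 = 3432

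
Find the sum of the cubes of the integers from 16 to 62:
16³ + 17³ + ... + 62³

Use ∑_{k=1}^{n} k³ = [n(n+1)/2]², then subtract the first 15 terms.
∑_{k=1}^{62} k³ = [62×63/2]² = 1953² = 3814209
∑_{k=1}^{15} k³ = [15×16/2]² = 120² = 14400
∑_{k=16}^{62} k³ = 3814209 - 14400 = 3799809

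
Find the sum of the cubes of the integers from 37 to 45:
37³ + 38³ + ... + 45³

Use ∑_{k=1}^{n} k³ = [n(n+1)/2]², then subtract the first 36 terms.
∑_{k=1}^{45} k³ = [45×46/2]² = 1035² = 1071225
∑_{k=1}^{36} k³ = [36×37/2]² = 666² = 443556
∑_{k=37}^{45} k³ = 1071225 - 443556 = 627669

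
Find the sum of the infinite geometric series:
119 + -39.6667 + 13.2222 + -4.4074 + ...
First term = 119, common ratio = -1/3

For |r| < 1, S = a / (1 - r)
S = 119 / (1 - (-1/3))
S = 119 / (4/3)
S = 357/4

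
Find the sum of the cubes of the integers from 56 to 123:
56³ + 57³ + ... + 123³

Use ∑_{k=1}^{n} k³ = [n(n+1)/2]², then subtract the first 55 terms.
∑_{k=1}^{123} k³ = [123×124/2]² = 7626² = 58155876
∑_{k=1}^{55} k³ = [55×56/2]² = 1540² = 2371600
∑_{k=56}^{123} k³ = 58155876 - 2371600 = 55784276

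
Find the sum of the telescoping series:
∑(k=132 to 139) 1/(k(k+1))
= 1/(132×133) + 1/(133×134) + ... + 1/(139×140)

Partial fractions: 1/(k(k+1)) = 1/k - 1/(k+1)
The series telescopes:
= (1/132 - 1/133) + (1/133 - 1/134) + ... + (1/139 - 1/140)
= 1/132 - 1/140
= 1/2310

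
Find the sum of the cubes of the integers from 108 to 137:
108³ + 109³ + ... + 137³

Use ∑_{k=1}^{n} k³ = [n(n+1)/2]², then subtract the first 107 terms.
∑_{k=1}^{137} k³ = [137×138/2]² = 9453² = 89359209
∑_{k=1}^{107} k³ = [107×108/2]² = 5778² = 33385284
∑_{k=108}^{137} k³ = 89359209 - 33385284 = 55973925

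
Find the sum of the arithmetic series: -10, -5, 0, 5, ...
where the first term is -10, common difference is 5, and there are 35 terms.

Sₙ = n/2 × (first + last)
Last term = a + (n-1)d = -10 + (35-1)×5 = 160
S_35 = 35/2 × (-10 + 160)
S_35 = 35/2 × 150 = 2625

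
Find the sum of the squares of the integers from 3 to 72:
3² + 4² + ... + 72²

Use ∑_{k=1}^{n} k² = n(n+1)(2n+1)/6, then subtract the first 2 terms.
∑_{k=1}^{72} k² = 72×73×145/6 = 127020
∑_{k=1}^{2} k² = 2×3×5/6 = 5
∑_{k=3}^{72} k² = 127020 - 5 = 127015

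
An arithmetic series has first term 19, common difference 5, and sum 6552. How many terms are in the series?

Using S = n/2 × [2a + (n-1)d]
6552 = n/2 × [2(19) + (n-1)(5)]
6552 = n/2 × [38 + 5n - 5]
13104 = n × [33 + 5n]
5n² + (33)n - 13104 = 0
Discriminant: Δ = (33)² - 4(5)(-13104) = 1089 + 262080 = 263169
√Δ = 513
n = [-(33) + √Δ] / (2·5) = (-33 + 513) / 10 = 480 / 10 = 48
(The negative root is discarded since n must be a positive integer.)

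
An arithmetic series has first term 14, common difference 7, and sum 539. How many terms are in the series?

Using S = n/2 × [2a + (n-1)d]
539 = n/2 × [2(14) + (n-1)(7)]
539 = n/2 × [28 + 7n - 7]
1078 = n × [21 + 7n]
7n² + (21)n - 1078 = 0
Discriminant: Δ = (21)² - 4(7)(-1078) = 441 + 30184 = 30625
√Δ = 175
n = [-(21) + √Δ] / (2·7) = (-21 + 175) / 14 = 154 / 14 = 11
(The negative root is discarded since n must be a positive integer.)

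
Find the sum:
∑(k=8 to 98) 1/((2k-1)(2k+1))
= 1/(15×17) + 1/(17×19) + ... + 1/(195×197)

Partial fractions: 1/((2k-1)(2k+1)) = (1/2)[1/(2k-1) - 1/(2k+1)]
The series telescopes:
= (1/2)[1/15 - 1/197]
= 91/2955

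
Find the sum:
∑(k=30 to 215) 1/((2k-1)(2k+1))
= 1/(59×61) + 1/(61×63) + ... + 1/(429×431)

Partial fractions: 1/((2k-1)(2k+1)) = (1/2)[1/(2k-1) - 1/(2k+1)]
The series telescopes:
= (1/2)[1/59 - 1/431]
= 186/25429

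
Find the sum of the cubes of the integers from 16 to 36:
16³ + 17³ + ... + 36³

Use ∑_{k=1}^{n} k³ = [n(n+1)/2]², then subtract the first 15 terms.
∑_{k=1}^{36} k³ = [36×37/2]² = 666² = 443556
∑_{k=1}^{15} k³ = [15×16/2]² = 120² = 14400
∑_{k=16}^{36} k³ = 443556 - 14400 = 429156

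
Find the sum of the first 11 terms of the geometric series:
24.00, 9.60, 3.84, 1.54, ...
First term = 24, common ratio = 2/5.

Sₙ = a(1 - rⁿ) / (1 - r)
S_11 = 24(1 - (2/5)^11) / (1 - (2/5))
S_11 = 24(1 - (2048/48828125)) / (3/5)
S_11 = 390608616/9765625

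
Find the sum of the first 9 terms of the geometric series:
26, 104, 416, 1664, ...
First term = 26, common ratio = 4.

Sₙ = a(1 - rⁿ) / (1 - r)
S_9 = 26(1 - 4^9) / (1 - 4)
S_9 = 26(1 - 262144) / (-3)
S_9 = 2271906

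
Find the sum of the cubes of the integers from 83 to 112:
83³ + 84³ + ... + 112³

Use ∑_{k=1}^{n} k³ = [n(n+1)/2]², then subtract the first 82 terms.
∑_{k=1}^{112} k³ = [112×113/2]² = 6328² = 40043584
∑_{k=1}^{82} k³ = [82×83/2]² = 3403² = 11580409
∑_{k=83}^{112} k³ = 40043584 - 11580409 = 28463175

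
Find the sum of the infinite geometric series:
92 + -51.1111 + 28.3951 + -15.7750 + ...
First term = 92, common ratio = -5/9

For |r| < 1, S = a / (1 - r)
S = 92 / (1 - (-5/9))
S = 92 / (14/9)
S = 414/7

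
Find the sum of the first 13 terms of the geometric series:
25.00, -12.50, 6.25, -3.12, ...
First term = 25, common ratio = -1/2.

Sₙ = a(1 - rⁿ) / (1 - r)
S_13 = 25(1 - (-1/2)^13) / (1 - (-1/2))
S_13 = 25(1 - (-1/8192)) / (3/2)
S_13 = 68275/4096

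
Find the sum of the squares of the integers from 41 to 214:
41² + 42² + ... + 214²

Use ∑_{k=1}^{n} k² = n(n+1)(2n+1)/6, then subtract the first 40 terms.
∑_{k=1}^{214} k² = 214×215×429/6 = 3289715
∑_{k=1}^{40} k² = 40×41×81/6 = 22140
∑_{k=41}^{214} k² = 3289715 - 22140 = 3267575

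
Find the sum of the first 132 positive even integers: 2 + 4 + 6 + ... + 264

Sum of first n even numbers = n(n+1)
= 132×133
= 17556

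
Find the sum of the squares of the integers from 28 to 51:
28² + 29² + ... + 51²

Use ∑_{k=1}^{n} k² = n(n+1)(2n+1)/6, then subtract the first 27 terms.
∑_{k=1}^{51} k² = 51×52×103/6 = 45526
∑_{k=1}^{27} k² = 27×28×55/6 = 6930
∑_{k=28}^{51} k² = 45526 - 6930 = 38596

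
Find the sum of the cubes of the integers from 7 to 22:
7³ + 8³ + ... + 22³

Use ∑_{k=1}^{n} k³ = [n(n+1)/2]², then subtract the first 6 terms.
∑_{k=1}^{22} k³ = [22×23/2]² = 253² = 64009
∑_{k=1}^{6} k³ = [6×7/2]² = 21² = 441
∑_{k=7}^{22} k³ = 64009 - 441 = 63568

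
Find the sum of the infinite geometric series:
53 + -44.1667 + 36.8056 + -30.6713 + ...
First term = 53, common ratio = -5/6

For |r| < 1, S = a / (1 - r)
S = 53 / (1 - (-5/6))
S = 53 / (11/6)
S = 318/11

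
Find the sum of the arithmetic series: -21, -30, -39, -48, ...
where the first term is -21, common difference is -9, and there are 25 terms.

Sₙ = n/2 × (first + last)
Last term = a + (n-1)d = -21 + (25-1)×(-9) = -237
S_25 = 25/2 × (-21 + (-237))
S_25 = 25/2 × (-258) = -3225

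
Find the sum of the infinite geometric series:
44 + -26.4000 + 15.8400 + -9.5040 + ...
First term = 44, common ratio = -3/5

For |r| < 1, S = a / (1 - r)
S = 44 / (1 - (-3/5))
S = 44 / (8/5)
S = 55/2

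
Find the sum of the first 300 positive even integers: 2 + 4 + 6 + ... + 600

Sum of first n even numbers = n(n+1)
= 300×301
= 90300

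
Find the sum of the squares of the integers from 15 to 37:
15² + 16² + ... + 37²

Use ∑_{k=1}^{n} k² = n(n+1)(2n+1)/6, then subtract the first 14 terms.
∑_{k=1}^{37} k² = 37×38×75/6 = 17575
∑_{k=1}^{14} k² = 14×15×29/6 = 1015
∑_{k=15}^{37} k² = 17575 - 1015 = 16560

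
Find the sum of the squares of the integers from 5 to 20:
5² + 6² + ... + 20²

Use ∑_{k=1}^{n} k² = n(n+1)(2n+1)/6, then subtract the first 4 terms.
∑_{k=1}^{20} k² = 20×21×41/6 = 2870
∑_{k=1}^{4} k² = 4×5×9/6 = 30
∑_{k=5}^{20} k² = 2870 - 30 = 2840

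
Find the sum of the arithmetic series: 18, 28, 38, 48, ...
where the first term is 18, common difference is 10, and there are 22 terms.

Sₙ = n/2 × (first + last)
Last term = a + (n-1)d = 18 + (22-1)×10 = 228
S_22 = 22/2 × (18 + 228)
S_22 = 22/2 × 246 = 2706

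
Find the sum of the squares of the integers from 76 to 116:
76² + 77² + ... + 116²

Use ∑_{k=1}^{n} k² = n(n+1)(2n+1)/6, then subtract the first 75 terms.
∑_{k=1}^{116} k² = 116×117×233/6 = 527046
∑_{k=1}^{75} k² = 75×76×151/6 = 143450
∑_{k=76}^{116} k² = 527046 - 143450 = 383596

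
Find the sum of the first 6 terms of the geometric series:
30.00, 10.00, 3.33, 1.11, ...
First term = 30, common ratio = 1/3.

Sₙ = a(1 - rⁿ) / (1 - r)
S_6 = 30(1 - (1/3)^6) / (1 - (1/3))
S_6 = 30(1 - (1/729)) / (2/3)
S_6 = 3640/81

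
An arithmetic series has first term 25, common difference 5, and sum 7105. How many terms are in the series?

Using S = n/2 × [2a + (n-1)d]
7105 = n/2 × [2(25) + (n-1)(5)]
7105 = n/2 × [50 + 5n - 5]
14210 = n × [45 + 5n]
5n² + (45)n - 14210 = 0
Discriminant: Δ = (45)² - 4(5)(-14210) = 2025 + 284200 = 286225
√Δ = 535
n = [-(45) + √Δ] / (2·5) = (-45 + 535) / 10 = 490 / 10 = 49
(The negative root is discarded since n must be a positive integer.)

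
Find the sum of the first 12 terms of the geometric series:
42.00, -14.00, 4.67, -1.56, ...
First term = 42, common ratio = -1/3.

Sₙ = a(1 - rⁿ) / (1 - r)
S_12 = 42(1 - (-1/3)^12) / (1 - (-1/3))
S_12 = 42(1 - (1/531441)) / (4/3)
S_12 = 1860040/59049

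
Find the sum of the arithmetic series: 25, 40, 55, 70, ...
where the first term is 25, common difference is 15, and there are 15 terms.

Sₙ = n/2 × (first + last)
Last term = a + (n-1)d = 25 + (15-1)×15 = 235
S_15 = 15/2 × (25 + 235)
S_15 = 15/2 × 260 = 1950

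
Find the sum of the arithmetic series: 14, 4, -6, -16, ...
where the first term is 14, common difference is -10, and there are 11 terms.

Sₙ = n/2 × (first + last)
Last term = a + (n-1)d = 14 + (11-1)×(-10) = -86
S_11 = 11/2 × (14 + (-86))
S_11 = 11/2 × (-72) = -396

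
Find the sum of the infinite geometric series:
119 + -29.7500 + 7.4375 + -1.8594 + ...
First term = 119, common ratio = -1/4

For |r| < 1, S = a / (1 - r)
S = 119 / (1 - (-1/4))
S = 119 / (5/4)
S = 476/5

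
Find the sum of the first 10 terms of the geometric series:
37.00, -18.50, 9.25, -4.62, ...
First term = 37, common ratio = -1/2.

Sₙ = a(1 - rⁿ) / (1 - r)
S_10 = 37(1 - (-1/2)^10) / (1 - (-1/2))
S_10 = 37(1 - (1/1024)) / (3/2)
S_10 = 12617/512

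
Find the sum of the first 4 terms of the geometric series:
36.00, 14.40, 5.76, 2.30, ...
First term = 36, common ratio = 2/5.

Sₙ = a(1 - rⁿ) / (1 - r)
S_4 = 36(1 - (2/5)^4) / (1 - (2/5))
S_4 = 36(1 - (16/625)) / (3/5)
S_4 = 7308/125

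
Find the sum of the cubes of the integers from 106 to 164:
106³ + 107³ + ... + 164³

Use ∑_{k=1}^{n} k³ = [n(n+1)/2]², then subtract the first 105 terms.
∑_{k=1}^{164} k³ = [164×165/2]² = 13530² = 183060900
∑_{k=1}^{105} k³ = [105×106/2]² = 5565² = 30969225
∑_{k=106}^{164} k³ = 183060900 - 30969225 = 152091675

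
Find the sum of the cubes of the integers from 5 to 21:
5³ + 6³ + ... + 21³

Use ∑_{k=1}^{n} k³ = [n(n+1)/2]², then subtract the first 4 terms.
∑_{k=1}^{21} k³ = [21×22/2]² = 231² = 53361
∑_{k=1}^{4} k³ = [4×5/2]² = 10² = 100
∑_{k=5}^{21} k³ = 53361 - 100 = 53261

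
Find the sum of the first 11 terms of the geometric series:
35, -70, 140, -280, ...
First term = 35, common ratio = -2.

Sₙ = a(1 - rⁿ) / (1 - r)
S_11 = 35(1 - (-2)^11) / (1 - (-2))
S_11 = 35(1 - (-2048)) / (3)
S_11 = 23905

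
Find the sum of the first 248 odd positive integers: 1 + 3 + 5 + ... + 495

Sum of first n odd numbers = n²
= 248²
= 61504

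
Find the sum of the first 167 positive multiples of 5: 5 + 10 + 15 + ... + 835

Factor out 5: = 5(1 + 2 + ... + 167) = 5 × n(n+1)/2
= 5 × 167×168/2
= 5 × 14028
= 70140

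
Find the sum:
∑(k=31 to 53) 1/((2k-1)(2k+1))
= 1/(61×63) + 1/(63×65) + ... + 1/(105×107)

Partial fractions: 1/((2k-1)(2k+1)) = (1/2)[1/(2k-1) - 1/(2k+1)]
The series telescopes:
= (1/2)[1/61 - 1/107]
= 23/6527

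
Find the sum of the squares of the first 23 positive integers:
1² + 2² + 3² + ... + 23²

Formula: ∑k² = n(n+1)(2n+1)/6
= 23×24×47/6
= 25944/6
= 4324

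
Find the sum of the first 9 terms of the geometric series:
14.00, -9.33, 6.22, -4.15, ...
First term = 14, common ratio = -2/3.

Sₙ = a(1 - rⁿ) / (1 - r)
S_9 = 14(1 - (-2/3)^9) / (1 - (-2/3))
S_9 = 14(1 - (-512/19683)) / (5/3)
S_9 = 56546/6561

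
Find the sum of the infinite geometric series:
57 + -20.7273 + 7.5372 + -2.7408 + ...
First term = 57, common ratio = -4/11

For |r| < 1, S = a / (1 - r)
S = 57 / (1 - (-4/11))
S = 57 / (15/11)
S = 209/5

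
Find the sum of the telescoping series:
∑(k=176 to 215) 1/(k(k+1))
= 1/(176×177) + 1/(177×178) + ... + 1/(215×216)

Partial fractions: 1/(k(k+1)) = 1/k - 1/(k+1)
The series telescopes:
= (1/176 - 1/177) + (1/177 - 1/178) + ... + (1/215 - 1/216)
= 1/176 - 1/216
= 5/4752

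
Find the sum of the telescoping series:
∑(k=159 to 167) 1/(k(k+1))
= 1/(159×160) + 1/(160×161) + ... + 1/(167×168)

Partial fractions: 1/(k(k+1)) = 1/k - 1/(k+1)
The series telescopes:
= (1/159 - 1/160) + (1/160 - 1/161) + ... + (1/167 - 1/168)
= 1/159 - 1/168
= 1/2968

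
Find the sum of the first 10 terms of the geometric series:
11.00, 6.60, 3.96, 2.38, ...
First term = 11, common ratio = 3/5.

Sₙ = a(1 - rⁿ) / (1 - r)
S_10 = 11(1 - (3/5)^10) / (1 - (3/5))
S_10 = 11(1 - (59049/9765625)) / (2/5)
S_10 = 53386168/1953125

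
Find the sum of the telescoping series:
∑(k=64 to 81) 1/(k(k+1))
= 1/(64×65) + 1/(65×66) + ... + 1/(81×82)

Partial fractions: 1/(k(k+1)) = 1/k - 1/(k+1)
The series telescopes:
= (1/64 - 1/65) + (1/65 - 1/66) + ... + (1/81 - 1/82)
= 1/64 - 1/82
= 9/2624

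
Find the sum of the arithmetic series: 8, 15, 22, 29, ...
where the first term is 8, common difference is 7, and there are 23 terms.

Sₙ = n/2 × (first + last)
Last term = a + (n-1)d = 8 + (23-1)×7 = 162
S_23 = 23/2 × (8 + 162)
S_23 = 23/2 × 170 = 1955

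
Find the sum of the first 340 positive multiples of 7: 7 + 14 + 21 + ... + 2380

Factor out 7: = 7(1 + 2 + ... + 340) = 7 × n(n+1)/2
= 7 × 340×341/2
= 7 × 57970
= 405790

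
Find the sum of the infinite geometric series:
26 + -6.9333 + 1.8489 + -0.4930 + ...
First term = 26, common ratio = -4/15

For |r| < 1, S = a / (1 - r)
S = 26 / (1 - (-4/15))
S = 26 / (19/15)
S = 390/19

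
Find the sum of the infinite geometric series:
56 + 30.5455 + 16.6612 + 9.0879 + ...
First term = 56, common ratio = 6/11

For |r| < 1, S = a / (1 - r)
S = 56 / (1 - (6/11))
S = 56 / (5/11)
S = 616/5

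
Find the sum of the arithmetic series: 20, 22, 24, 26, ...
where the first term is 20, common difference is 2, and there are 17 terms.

Sₙ = n/2 × (first + last)
Last term = a + (n-1)d = 20 + (17-1)×2 = 52
S_17 = 17/2 × (20 + 52)
S_17 = 17/2 × 72 = 612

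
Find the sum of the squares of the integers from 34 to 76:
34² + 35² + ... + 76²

Use ∑_{k=1}^{n} k² = n(n+1)(2n+1)/6, then subtract the first 33 terms.
∑_{k=1}^{76} k² = 76×77×153/6 = 149226
∑_{k=1}^{33} k² = 33×34×67/6 = 12529
∑_{k=34}^{76} k² = 149226 - 12529 = 136697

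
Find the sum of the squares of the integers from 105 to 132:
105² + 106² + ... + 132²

Use ∑_{k=1}^{n} k² = n(n+1)(2n+1)/6, then subtract the first 104 terms.
∑_{k=1}^{132} k² = 132×133×265/6 = 775390
∑_{k=1}^{104} k² = 104×105×209/6 = 380380
∑_{k=105}^{132} k² = 775390 - 380380 = 395010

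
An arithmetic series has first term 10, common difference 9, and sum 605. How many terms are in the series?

Using S = n/2 × [2a + (n-1)d]
605 = n/2 × [2(10) + (n-1)(9)]
605 = n/2 × [20 + 9n - 9]
1210 = n × [11 + 9n]
9n² + (11)n - 1210 = 0
Discriminant: Δ = (11)² - 4(9)(-1210) = 121 + 43560 = 43681
√Δ = 209
n = [-(11) + √Δ] / (2·9) = (-11 + 209) / 18 = 198 / 18 = 11
(The negative root is discarded since n must be a positive integer.)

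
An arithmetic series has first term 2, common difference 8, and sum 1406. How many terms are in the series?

Using S = n/2 × [2a + (n-1)d]
1406 = n/2 × [2(2) + (n-1)(8)]
1406 = n/2 × [4 + 8n - 8]
2812 = n × [-4 + 8n]
8n² + (-4)n - 2812 = 0
Discriminant: Δ = (-4)² - 4(8)(-2812) = 16 + 89984 = 90000
√Δ = 300
n = [-(-4) + √Δ] / (2·8) = (4 + 300) / 16 = 304 / 16 = 19
(The negative root is discarded since n must be a positive integer.)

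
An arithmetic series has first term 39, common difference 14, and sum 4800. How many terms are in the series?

Using S = n/2 × [2a + (n-1)d]
4800 = n/2 × [2(39) + (n-1)(14)]
4800 = n/2 × [78 + 14n - 14]
9600 = n × [64 + 14n]
14n² + (64)n - 9600 = 0
Discriminant: Δ = (64)² - 4(14)(-9600) = 4096 + 537600 = 541696
√Δ = 736
n = [-(64) + √Δ] / (2·14) = (-64 + 736) / 28 = 672 / 28 = 24
(The negative root is discarded since n must be a positive integer.)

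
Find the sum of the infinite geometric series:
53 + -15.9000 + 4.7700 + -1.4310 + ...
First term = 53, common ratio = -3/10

For |r| < 1, S = a / (1 - r)
S = 53 / (1 - (-3/10))
S = 53 / (13/10)
S = 530/13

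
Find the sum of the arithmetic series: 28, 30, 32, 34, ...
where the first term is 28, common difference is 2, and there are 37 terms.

Sₙ = n/2 × (first + last)
Last term = a + (n-1)d = 28 + (37-1)×2 = 100
S_37 = 37/2 × (28 + 100)
S_37 = 37/2 × 128 = 2368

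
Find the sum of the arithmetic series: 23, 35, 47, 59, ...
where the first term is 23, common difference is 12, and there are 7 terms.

Sₙ = n/2 × (first + last)
Last term = a + (n-1)d = 23 + (7-1)×12 = 95
S_7 = 7/2 × (23 + 95)
S_7 = 7/2 × 118 = 413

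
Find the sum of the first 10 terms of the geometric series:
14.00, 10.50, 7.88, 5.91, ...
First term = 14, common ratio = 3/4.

Sₙ = a(1 - rⁿ) / (1 - r)
S_10 = 14(1 - (3/4)^10) / (1 - (3/4))
S_10 = 14(1 - (59049/1048576)) / (1/4)
S_10 = 6926689/131072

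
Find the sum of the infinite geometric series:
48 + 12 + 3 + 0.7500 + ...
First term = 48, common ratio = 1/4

For |r| < 1, S = a / (1 - r)
S = 48 / (1 - (1/4))
S = 48 / (3/4)
S = 64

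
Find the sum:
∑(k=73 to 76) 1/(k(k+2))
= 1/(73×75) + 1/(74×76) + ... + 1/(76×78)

Partial fractions: 1/(k(k+2)) = (1/2)[1/k - 1/(k+2)]
Telescoping leaves the first two and last two terms:
= (1/2)[1/73 + 1/74 - 1/77 - 1/78]
= 11393/16222206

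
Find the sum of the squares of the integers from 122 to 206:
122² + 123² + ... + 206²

Use ∑_{k=1}^{n} k² = n(n+1)(2n+1)/6, then subtract the first 121 terms.
∑_{k=1}^{206} k² = 206×207×413/6 = 2935191
∑_{k=1}^{121} k² = 121×122×243/6 = 597861
∑_{k=122}^{206} k² = 2935191 - 597861 = 2337330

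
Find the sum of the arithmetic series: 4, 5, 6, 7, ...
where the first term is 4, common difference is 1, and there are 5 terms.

Sₙ = n/2 × (first + last)
Last term = a + (n-1)d = 4 + (5-1)×1 = 8
S_5 = 5/2 × (4 + 8)
S_5 = 5/2 × 12 = 30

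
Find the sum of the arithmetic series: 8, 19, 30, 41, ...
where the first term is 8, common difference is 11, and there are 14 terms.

Sₙ = n/2 × (first + last)
Last term = a + (n-1)d = 8 + (14-1)×11 = 151
S_14 = 14/2 × (8 + 151)
S_14 = 14/2 × 159 = 1113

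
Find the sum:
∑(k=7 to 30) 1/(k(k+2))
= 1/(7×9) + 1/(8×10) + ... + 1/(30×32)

Partial fractions: 1/(k(k+2)) = (1/2)[1/k - 1/(k+2)]
Telescoping leaves the first two and last two terms:
= (1/2)[1/7 + 1/8 - 1/31 - 1/32]
= 1419/13888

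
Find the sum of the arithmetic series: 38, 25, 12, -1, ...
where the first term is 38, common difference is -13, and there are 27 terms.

Sₙ = n/2 × (first + last)
Last term = a + (n-1)d = 38 + (27-1)×(-13) = -300
S_27 = 27/2 × (38 + (-300))
S_27 = 27/2 × (-262) = -3537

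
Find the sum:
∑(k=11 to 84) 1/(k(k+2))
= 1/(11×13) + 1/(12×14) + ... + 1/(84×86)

Partial fractions: 1/(k(k+2)) = (1/2)[1/k - 1/(k+2)]
Telescoping leaves the first two and last two terms:
= (1/2)[1/11 + 1/12 - 1/85 - 1/86]
= 72779/964920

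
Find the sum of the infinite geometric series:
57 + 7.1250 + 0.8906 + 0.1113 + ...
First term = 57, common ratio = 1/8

For |r| < 1, S = a / (1 - r)
S = 57 / (1 - (1/8))
S = 57 / (7/8)
S = 456/7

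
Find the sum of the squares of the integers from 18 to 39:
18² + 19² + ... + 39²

Use ∑_{k=1}^{n} k² = n(n+1)(2n+1)/6, then subtract the first 17 terms.
∑_{k=1}^{39} k² = 39×40×79/6 = 20540
∑_{k=1}^{17} k² = 17×18×35/6 = 1785
∑_{k=18}^{39} k² = 20540 - 1785 = 18755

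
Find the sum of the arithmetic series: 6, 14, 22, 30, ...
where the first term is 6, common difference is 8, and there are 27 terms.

Sₙ = n/2 × (first + last)
Last term = a + (n-1)d = 6 + (27-1)×8 = 214
S_27 = 27/2 × (6 + 214)
S_27 = 27/2 × 220 = 2970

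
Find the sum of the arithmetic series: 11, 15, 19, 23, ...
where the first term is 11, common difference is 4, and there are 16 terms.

Sₙ = n/2 × (first + last)
Last term = a + (n-1)d = 11 + (16-1)×4 = 71
S_16 = 16/2 × (11 + 71)
S_16 = 16/2 × 82 = 656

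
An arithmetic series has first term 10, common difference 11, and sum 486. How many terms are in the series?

Using S = n/2 × [2a + (n-1)d]
486 = n/2 × [2(10) + (n-1)(11)]
486 = n/2 × [20 + 11n - 11]
972 = n × [9 + 11n]
11n² + (9)n - 972 = 0
Discriminant: Δ = (9)² - 4(11)(-972) = 81 + 42768 = 42849
√Δ = 207
n = [-(9) + √Δ] / (2·11) = (-9 + 207) / 22 = 198 / 22 = 9
(The negative root is discarded since n must be a positive integer.)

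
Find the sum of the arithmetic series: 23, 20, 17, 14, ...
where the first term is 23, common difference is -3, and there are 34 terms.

Sₙ = n/2 × (first + last)
Last term = a + (n-1)d = 23 + (34-1)×(-3) = -76
S_34 = 34/2 × (23 + (-76))
S_34 = 34/2 × (-53) = -901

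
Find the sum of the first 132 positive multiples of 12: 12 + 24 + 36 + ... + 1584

Factor out 12: = 12(1 + 2 + ... + 132) = 12 × n(n+1)/2
= 12 × 132×133/2
= 12 × 8778
= 105336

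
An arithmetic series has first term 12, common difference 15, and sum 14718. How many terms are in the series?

Using S = n/2 × [2a + (n-1)d]
14718 = n/2 × [2(12) + (n-1)(15)]
14718 = n/2 × [24 + 15n - 15]
29436 = n × [9 + 15n]
15n² + (9)n - 29436 = 0
Discriminant: Δ = (9)² - 4(15)(-29436) = 81 + 1766160 = 1766241
√Δ = 1329
n = [-(9) + √Δ] / (2·15) = (-9 + 1329) / 30 = 1320 / 30 = 44
(The negative root is discarded since n must be a positive integer.)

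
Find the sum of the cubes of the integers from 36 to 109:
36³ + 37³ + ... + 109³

Use ∑_{k=1}^{n} k³ = [n(n+1)/2]², then subtract the first 35 terms.
∑_{k=1}^{109} k³ = [109×110/2]² = 5995² = 35940025
∑_{k=1}^{35} k³ = [35×36/2]² = 630² = 396900
∑_{k=36}^{109} k³ = 35940025 - 396900 = 35543125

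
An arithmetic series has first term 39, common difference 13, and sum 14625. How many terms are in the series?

Using S = n/2 × [2a + (n-1)d]
14625 = n/2 × [2(39) + (n-1)(13)]
14625 = n/2 × [78 + 13n - 13]
29250 = n × [65 + 13n]
13n² + (65)n - 29250 = 0
Discriminant: Δ = (65)² - 4(13)(-29250) = 4225 + 1521000 = 1525225
√Δ = 1235
n = [-(65) + √Δ] / (2·13) = (-65 + 1235) / 26 = 1170 / 26 = 45
(The negative root is discarded since n must be a positive integer.)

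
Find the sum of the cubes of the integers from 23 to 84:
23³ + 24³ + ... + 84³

Use ∑_{k=1}^{n} k³ = [n(n+1)/2]², then subtract the first 22 terms.
∑_{k=1}^{84} k³ = [84×85/2]² = 3570² = 12744900
∑_{k=1}^{22} k³ = [22×23/2]² = 253² = 64009
∑_{k=23}^{84} k³ = 12744900 - 64009 = 12680891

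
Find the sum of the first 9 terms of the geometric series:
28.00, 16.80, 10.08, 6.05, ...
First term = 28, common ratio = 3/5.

Sₙ = a(1 - rⁿ) / (1 - r)
S_9 = 28(1 - (3/5)^9) / (1 - (3/5))
S_9 = 28(1 - (19683/1953125)) / (2/5)
S_9 = 27068188/390625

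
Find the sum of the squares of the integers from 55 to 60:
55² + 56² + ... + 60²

Use ∑_{k=1}^{n} k² = n(n+1)(2n+1)/6, then subtract the first 54 terms.
∑_{k=1}^{60} k² = 60×61×121/6 = 73810
∑_{k=1}^{54} k² = 54×55×109/6 = 53955
∑_{k=55}^{60} k² = 73810 - 53955 = 19855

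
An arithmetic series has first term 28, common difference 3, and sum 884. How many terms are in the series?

Using S = n/2 × [2a + (n-1)d]
884 = n/2 × [2(28) + (n-1)(3)]
884 = n/2 × [56 + 3n - 3]
1768 = n × [53 + 3n]
3n² + (53)n - 1768 = 0
Discriminant: Δ = (53)² - 4(3)(-1768) = 2809 + 21216 = 24025
√Δ = 155
n = [-(53) + √Δ] / (2·3) = (-53 + 155) / 6 = 102 / 6 = 17
(The negative root is discarded since n must be a positive integer.)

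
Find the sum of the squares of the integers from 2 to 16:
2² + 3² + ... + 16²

Use ∑_{k=1}^{n} k² = n(n+1)(2n+1)/6, then subtract the first 1 terms.
∑_{k=1}^{16} k² = 16×17×33/6 = 1496
∑_{k=1}^{1} k² = 1×2×3/6 = 1
∑_{k=2}^{16} k² = 1496 - 1 = 1495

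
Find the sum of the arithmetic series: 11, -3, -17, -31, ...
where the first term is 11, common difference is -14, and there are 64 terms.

Sₙ = n/2 × (first + last)
Last term = a + (n-1)d = 11 + (64-1)×(-14) = -871
S_64 = 64/2 × (11 + (-871))
S_64 = 64/2 × (-860) = -27520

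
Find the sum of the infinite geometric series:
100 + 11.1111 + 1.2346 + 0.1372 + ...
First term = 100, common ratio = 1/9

For |r| < 1, S = a / (1 - r)
S = 100 / (1 - (1/9))
S = 100 / (8/9)
S = 225/2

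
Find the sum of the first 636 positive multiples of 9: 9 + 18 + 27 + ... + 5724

Factor out 9: = 9(1 + 2 + ... + 636) = 9 × n(n+1)/2
= 9 × 636×637/2
= 9 × 202566
= 1823094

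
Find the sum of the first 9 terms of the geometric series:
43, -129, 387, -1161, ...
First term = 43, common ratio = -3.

Sₙ = a(1 - rⁿ) / (1 - r)
S_9 = 43(1 - (-3)^9) / (1 - (-3))
S_9 = 43(1 - (-19683)) / (4)
S_9 = 211603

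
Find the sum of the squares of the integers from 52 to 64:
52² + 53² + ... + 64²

Use ∑_{k=1}^{n} k² = n(n+1)(2n+1)/6, then subtract the first 51 terms.
∑_{k=1}^{64} k² = 64×65×129/6 = 89440
∑_{k=1}^{51} k² = 51×52×103/6 = 45526
∑_{k=52}^{64} k² = 89440 - 45526 = 43914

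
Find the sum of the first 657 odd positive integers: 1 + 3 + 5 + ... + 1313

Sum of first n odd numbers = n²
= 657²
= 431649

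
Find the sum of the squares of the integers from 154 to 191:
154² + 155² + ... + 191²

Use ∑_{k=1}^{n} k² = n(n+1)(2n+1)/6, then subtract the first 153 terms.
∑_{k=1}^{191} k² = 191×192×383/6 = 2340896
∑_{k=1}^{153} k² = 153×154×307/6 = 1205589
∑_{k=154}^{191} k² = 2340896 - 1205589 = 1135307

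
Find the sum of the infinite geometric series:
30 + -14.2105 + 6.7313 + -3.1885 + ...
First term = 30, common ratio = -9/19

For |r| < 1, S = a / (1 - r)
S = 30 / (1 - (-9/19))
S = 30 / (28/19)
S = 285/14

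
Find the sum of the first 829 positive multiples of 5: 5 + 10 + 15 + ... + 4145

Factor out 5: = 5(1 + 2 + ... + 829) = 5 × n(n+1)/2
= 5 × 829×830/2
= 5 × 344035
= 1720175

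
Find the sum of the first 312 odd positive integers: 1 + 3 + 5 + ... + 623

Sum of first n odd numbers = n²
= 312²
= 97344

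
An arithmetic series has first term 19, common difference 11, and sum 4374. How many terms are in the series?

Using S = n/2 × [2a + (n-1)d]
4374 = n/2 × [2(19) + (n-1)(11)]
4374 = n/2 × [38 + 11n - 11]
8748 = n × [27 + 11n]
11n² + (27)n - 8748 = 0
Discriminant: Δ = (27)² - 4(11)(-8748) = 729 + 384912 = 385641
√Δ = 621
n = [-(27) + √Δ] / (2·11) = (-27 + 621) / 22 = 594 / 22 = 27
(The negative root is discarded since n must be a positive integer.)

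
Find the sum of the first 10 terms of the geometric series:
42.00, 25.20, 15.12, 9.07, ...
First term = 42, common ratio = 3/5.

Sₙ = a(1 - rⁿ) / (1 - r)
S_10 = 42(1 - (3/5)^10) / (1 - (3/5))
S_10 = 42(1 - (59049/9765625)) / (2/5)
S_10 = 203838096/1953125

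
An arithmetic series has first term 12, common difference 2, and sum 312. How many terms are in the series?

Using S = n/2 × [2a + (n-1)d]
312 = n/2 × [2(12) + (n-1)(2)]
312 = n/2 × [24 + 2n - 2]
624 = n × [22 + 2n]
2n² + (22)n - 624 = 0
Discriminant: Δ = (22)² - 4(2)(-624) = 484 + 4992 = 5476
√Δ = 74
n = [-(22) + √Δ] / (2·2) = (-22 + 74) / 4 = 52 / 4 = 13
(The negative root is discarded since n must be a positive integer.)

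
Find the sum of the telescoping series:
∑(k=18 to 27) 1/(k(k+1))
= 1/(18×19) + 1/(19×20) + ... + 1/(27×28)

Partial fractions: 1/(k(k+1)) = 1/k - 1/(k+1)
The series telescopes:
= (1/18 - 1/19) + (1/19 - 1/20) + ... + (1/27 - 1/28)
= 1/18 - 1/28
= 5/252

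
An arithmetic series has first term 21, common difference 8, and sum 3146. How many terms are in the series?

Using S = n/2 × [2a + (n-1)d]
3146 = n/2 × [2(21) + (n-1)(8)]
3146 = n/2 × [42 + 8n - 8]
6292 = n × [34 + 8n]
8n² + (34)n - 6292 = 0
Discriminant: Δ = (34)² - 4(8)(-6292) = 1156 + 201344 = 202500
√Δ = 450
n = [-(34) + √Δ] / (2·8) = (-34 + 450) / 16 = 416 / 16 = 26
(The negative root is discarded since n must be a positive integer.)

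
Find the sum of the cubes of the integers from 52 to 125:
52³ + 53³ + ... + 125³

Use ∑_{k=1}^{n} k³ = [n(n+1)/2]², then subtract the first 51 terms.
∑_{k=1}^{125} k³ = [125×126/2]² = 7875² = 62015625
∑_{k=1}^{51} k³ = [51×52/2]² = 1326² = 1758276
∑_{k=52}^{125} k³ = 62015625 - 1758276 = 60257349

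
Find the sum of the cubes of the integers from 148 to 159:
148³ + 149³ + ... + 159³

Use ∑_{k=1}^{n} k³ = [n(n+1)/2]², then subtract the first 147 terms.
∑_{k=1}^{159} k³ = [159×160/2]² = 12720² = 161798400
∑_{k=1}^{147} k³ = [147×148/2]² = 10878² = 118330884
∑_{k=148}^{159} k³ = 161798400 - 118330884 = 43467516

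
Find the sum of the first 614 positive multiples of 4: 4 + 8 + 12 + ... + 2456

Factor out 4: = 4(1 + 2 + ... + 614) = 4 × n(n+1)/2
= 4 × 614×615/2
= 4 × 188805
= 755220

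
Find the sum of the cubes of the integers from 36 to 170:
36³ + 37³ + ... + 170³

Use ∑_{k=1}^{n} k³ = [n(n+1)/2]², then subtract the first 35 terms.
∑_{k=1}^{170} k³ = [170×171/2]² = 14535² = 211266225
∑_{k=1}^{35} k³ = [35×36/2]² = 630² = 396900
∑_{k=36}^{170} k³ = 211266225 - 396900 = 210869325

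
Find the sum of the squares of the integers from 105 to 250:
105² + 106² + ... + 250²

Use ∑_{k=1}^{n} k² = n(n+1)(2n+1)/6, then subtract the first 104 terms.
∑_{k=1}^{250} k² = 250×251×501/6 = 5239625
∑_{k=1}^{104} k² = 104×105×209/6 = 380380
∑_{k=105}^{250} k² = 5239625 - 380380 = 4859245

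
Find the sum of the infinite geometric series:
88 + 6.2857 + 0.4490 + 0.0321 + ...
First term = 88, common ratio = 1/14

For |r| < 1, S = a / (1 - r)
S = 88 / (1 - (1/14))
S = 88 / (13/14)
S = 1232/13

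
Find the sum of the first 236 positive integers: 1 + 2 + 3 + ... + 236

Formula: ∑k = n(n+1)/2
= 236×237/2
= 55932/2
= 27966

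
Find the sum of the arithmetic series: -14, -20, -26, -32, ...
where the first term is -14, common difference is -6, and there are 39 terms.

Sₙ = n/2 × (first + last)
Last term = a + (n-1)d = -14 + (39-1)×(-6) = -242
S_39 = 39/2 × (-14 + (-242))
S_39 = 39/2 × (-256) = -4992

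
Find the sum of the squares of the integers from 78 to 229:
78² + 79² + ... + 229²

Use ∑_{k=1}^{n} k² = n(n+1)(2n+1)/6, then subtract the first 77 terms.
∑_{k=1}^{229} k² = 229×230×459/6 = 4029255
∑_{k=1}^{77} k² = 77×78×155/6 = 155155
∑_{k=78}^{229} k² = 4029255 - 155155 = 3874100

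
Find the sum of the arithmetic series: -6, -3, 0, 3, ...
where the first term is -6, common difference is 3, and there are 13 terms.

Sₙ = n/2 × (first + last)
Last term = a + (n-1)d = -6 + (13-1)×3 = 30
S_13 = 13/2 × (-6 + 30)
S_13 = 13/2 × 24 = 156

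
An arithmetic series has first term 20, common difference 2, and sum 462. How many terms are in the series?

Using S = n/2 × [2a + (n-1)d]
462 = n/2 × [2(20) + (n-1)(2)]
462 = n/2 × [40 + 2n - 2]
924 = n × [38 + 2n]
2n² + (38)n - 924 = 0
Discriminant: Δ = (38)² - 4(2)(-924) = 1444 + 7392 = 8836
√Δ = 94
n = [-(38) + √Δ] / (2·2) = (-38 + 94) / 4 = 56 / 4 = 14
(The negative root is discarded since n must be a positive integer.)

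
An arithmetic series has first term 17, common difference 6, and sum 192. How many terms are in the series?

Using S = n/2 × [2a + (n-1)d]
192 = n/2 × [2(17) + (n-1)(6)]
192 = n/2 × [34 + 6n - 6]
384 = n × [28 + 6n]
6n² + (28)n - 384 = 0
Discriminant: Δ = (28)² - 4(6)(-384) = 784 + 9216 = 10000
√Δ = 100
n = [-(28) + √Δ] / (2·6) = (-28 + 100) / 12 = 72 / 12 = 6
(The negative root is discarded since n must be a positive integer.)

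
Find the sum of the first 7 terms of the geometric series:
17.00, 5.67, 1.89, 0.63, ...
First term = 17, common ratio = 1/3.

Sₙ = a(1 - rⁿ) / (1 - r)
S_7 = 17(1 - (1/3)^7) / (1 - (1/3))
S_7 = 17(1 - (1/2187)) / (2/3)
S_7 = 18581/729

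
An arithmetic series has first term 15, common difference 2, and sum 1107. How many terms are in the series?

Using S = n/2 × [2a + (n-1)d]
1107 = n/2 × [2(15) + (n-1)(2)]
1107 = n/2 × [30 + 2n - 2]
2214 = n × [28 + 2n]
2n² + (28)n - 2214 = 0
Discriminant: Δ = (28)² - 4(2)(-2214) = 784 + 17712 = 18496
√Δ = 136
n = [-(28) + √Δ] / (2·2) = (-28 + 136) / 4 = 108 / 4 = 27
(The negative root is discarded since n must be a positive integer.)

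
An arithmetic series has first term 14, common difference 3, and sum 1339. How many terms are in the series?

Using S = n/2 × [2a + (n-1)d]
1339 = n/2 × [2(14) + (n-1)(3)]
1339 = n/2 × [28 + 3n - 3]
2678 = n × [25 + 3n]
3n² + (25)n - 2678 = 0
Discriminant: Δ = (25)² - 4(3)(-2678) = 625 + 32136 = 32761
√Δ = 181
n = [-(25) + √Δ] / (2·3) = (-25 + 181) / 6 = 156 / 6 = 26
(The negative root is discarded since n must be a positive integer.)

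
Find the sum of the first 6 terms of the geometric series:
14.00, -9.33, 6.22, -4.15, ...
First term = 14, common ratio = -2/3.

Sₙ = a(1 - rⁿ) / (1 - r)
S_6 = 14(1 - (-2/3)^6) / (1 - (-2/3))
S_6 = 14(1 - (64/729)) / (5/3)
S_6 = 1862/243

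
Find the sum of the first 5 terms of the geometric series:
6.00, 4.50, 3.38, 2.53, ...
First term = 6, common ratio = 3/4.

Sₙ = a(1 - rⁿ) / (1 - r)
S_5 = 6(1 - (3/4)^5) / (1 - (3/4))
S_5 = 6(1 - (243/1024)) / (1/4)
S_5 = 2343/128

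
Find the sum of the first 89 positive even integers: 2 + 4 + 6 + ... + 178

Sum of first n even numbers = n(n+1)
= 89×90
= 8010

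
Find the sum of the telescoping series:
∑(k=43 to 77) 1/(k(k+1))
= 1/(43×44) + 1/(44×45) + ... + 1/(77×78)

Partial fractions: 1/(k(k+1)) = 1/k - 1/(k+1)
The series telescopes:
= (1/43 - 1/44) + (1/44 - 1/45) + ... + (1/77 - 1/78)
= 1/43 - 1/78
= 35/3354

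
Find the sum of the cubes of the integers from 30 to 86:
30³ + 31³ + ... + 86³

Use ∑_{k=1}^{n} k³ = [n(n+1)/2]², then subtract the first 29 terms.
∑_{k=1}^{86} k³ = [86×87/2]² = 3741² = 13995081
∑_{k=1}^{29} k³ = [29×30/2]² = 435² = 189225
∑_{k=30}^{86} k³ = 13995081 - 189225 = 13805856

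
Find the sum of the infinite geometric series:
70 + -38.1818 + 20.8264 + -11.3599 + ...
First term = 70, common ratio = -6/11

For |r| < 1, S = a / (1 - r)
S = 70 / (1 - (-6/11))
S = 70 / (17/11)
S = 770/17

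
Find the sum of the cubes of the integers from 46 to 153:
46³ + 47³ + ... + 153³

Use ∑_{k=1}^{n} k³ = [n(n+1)/2]², then subtract the first 45 terms.
∑_{k=1}^{153} k³ = [153×154/2]² = 11781² = 138791961
∑_{k=1}^{45} k³ = [45×46/2]² = 1035² = 1071225
∑_{k=46}^{153} k³ = 138791961 - 1071225 = 137720736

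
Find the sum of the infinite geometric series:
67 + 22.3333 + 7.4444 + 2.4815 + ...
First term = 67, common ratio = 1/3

For |r| < 1, S = a / (1 - r)
S = 67 / (1 - (1/3))
S = 67 / (2/3)
S = 201/2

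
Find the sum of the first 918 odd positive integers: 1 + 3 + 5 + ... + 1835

Sum of first n odd numbers = n²
= 918²
= 842724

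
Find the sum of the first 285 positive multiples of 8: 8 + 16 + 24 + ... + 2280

Factor out 8: = 8(1 + 2 + ... + 285) = 8 × n(n+1)/2
= 8 × 285×286/2
= 8 × 40755
= 326040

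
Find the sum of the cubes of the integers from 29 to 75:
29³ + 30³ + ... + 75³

Use ∑_{k=1}^{n} k³ = [n(n+1)/2]², then subtract the first 28 terms.
∑_{k=1}^{75} k³ = [75×76/2]² = 2850² = 8122500
∑_{k=1}^{28} k³ = [28×29/2]² = 406² = 164836
∑_{k=29}^{75} k³ = 8122500 - 164836 = 7957664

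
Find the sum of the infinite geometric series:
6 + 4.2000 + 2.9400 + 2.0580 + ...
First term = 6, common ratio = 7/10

For |r| < 1, S = a / (1 - r)
S = 6 / (1 - (7/10))
S = 6 / (3/10)
S = 20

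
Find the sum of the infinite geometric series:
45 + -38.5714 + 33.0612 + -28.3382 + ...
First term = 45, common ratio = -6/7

For |r| < 1, S = a / (1 - r)
S = 45 / (1 - (-6/7))
S = 45 / (13/7)
S = 315/13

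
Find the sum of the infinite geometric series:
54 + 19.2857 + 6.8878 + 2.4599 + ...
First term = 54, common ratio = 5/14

For |r| < 1, S = a / (1 - r)
S = 54 / (1 - (5/14))
S = 54 / (9/14)
S = 84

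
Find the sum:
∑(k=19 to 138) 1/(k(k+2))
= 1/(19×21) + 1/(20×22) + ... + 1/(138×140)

Partial fractions: 1/(k(k+2)) = (1/2)[1/k - 1/(k+2)]
Telescoping leaves the first two and last two terms:
= (1/2)[1/19 + 1/20 - 1/139 - 1/140]
= 16323/369740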